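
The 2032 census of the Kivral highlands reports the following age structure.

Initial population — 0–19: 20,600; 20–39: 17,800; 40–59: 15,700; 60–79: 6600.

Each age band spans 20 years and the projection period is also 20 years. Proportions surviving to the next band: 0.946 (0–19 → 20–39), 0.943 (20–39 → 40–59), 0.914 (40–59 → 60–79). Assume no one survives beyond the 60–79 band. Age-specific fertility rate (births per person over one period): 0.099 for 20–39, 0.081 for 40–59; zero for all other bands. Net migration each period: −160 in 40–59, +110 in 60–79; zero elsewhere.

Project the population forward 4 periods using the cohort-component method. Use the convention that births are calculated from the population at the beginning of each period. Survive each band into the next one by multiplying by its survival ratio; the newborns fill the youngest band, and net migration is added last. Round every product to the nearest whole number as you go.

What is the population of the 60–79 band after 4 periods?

2437

Period 1:
Births: 17800 × 0.099 = 1762  |  15700 × 0.081 = 1272 → 3034
20–39: 20600 × 0.946 = 19488
40–59: 17800 × 0.943 = 16785
60–79: 15700 × 0.914 = 14350
Net migration: 40–59 − 160 → 16625; 60–79 + 110 → 14460
Giving 3034 / 19488 / 16625 / 14460.
Period 2:
Births: 19488 × 0.099 = 1929  |  16625 × 0.081 = 1347 → 3276
20–39: 3034 × 0.946 = 2870
40–59: 19488 × 0.943 = 18377
60–79: 16625 × 0.914 = 15195
Net migration: 40–59 − 160 → 18217; 60–79 + 110 → 15305
Giving 3276 / 2870 / 18217 / 15305.
Period 3:
Births: 2870 × 0.099 = 284  |  18217 × 0.081 = 1476 → 1760
20–39: 3276 × 0.946 = 3099
40–59: 2870 × 0.943 = 2706
60–79: 18217 × 0.914 = 16650
Net migration: 40–59 − 160 → 2546; 60–79 + 110 → 16760
Giving 1760 / 3099 / 2546 / 16760.
Period 4:
Births: 3099 × 0.099 = 307  |  2546 × 0.081 = 206 → 513
20–39: 1760 × 0.946 = 1665
40–59: 3099 × 0.943 = 2922
60–79: 2546 × 0.914 = 2327
Net migration: 40–59 − 160 → 2762; 60–79 + 110 → 2437
Giving 513 / 1665 / 2762 / 2437.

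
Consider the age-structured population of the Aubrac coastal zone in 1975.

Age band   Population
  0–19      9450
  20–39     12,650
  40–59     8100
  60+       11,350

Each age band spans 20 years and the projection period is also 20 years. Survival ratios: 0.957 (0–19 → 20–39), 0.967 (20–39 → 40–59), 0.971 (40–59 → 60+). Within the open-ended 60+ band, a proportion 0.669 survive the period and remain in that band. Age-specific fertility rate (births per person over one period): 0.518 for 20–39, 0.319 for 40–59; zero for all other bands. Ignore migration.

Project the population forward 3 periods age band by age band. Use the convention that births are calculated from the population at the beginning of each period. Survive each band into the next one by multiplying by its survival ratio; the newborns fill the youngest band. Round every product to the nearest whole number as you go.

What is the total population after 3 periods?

47349

Numbering the bands 1..4 from youngest to oldest:
After projecting period 1:
Births: 12650 * 0.518 = 6553 ; 8100 * 0.319 = 2584 → total 9137
Band 2: 9450 * 0.957 = 9044
Band 3: 12650 * 0.967 = 12233
Band 4: 8100 * 0.971 + 11350 * 0.669 = 7865 + 7593 = 15458
→ [9137, 9044, 12233, 15458]
After projecting period 2:
Births: 9044 * 0.518 = 4685 ; 12233 * 0.319 = 3902 → total 8587
Band 2: 9137 * 0.957 = 8744
Band 3: 9044 * 0.967 = 8746
Band 4: 12233 * 0.971 + 15458 * 0.669 = 11878 + 10341 = 22219
→ [8587, 8744, 8746, 22219]
After projecting period 3:
Births: 8744 * 0.518 = 4529 ; 8746 * 0.319 = 2790 → total 7319
Band 2: 8587 * 0.957 = 8218
Band 3: 8744 * 0.967 = 8455
Band 4: 8746 * 0.971 + 22219 * 0.669 = 8492 + 14865 = 23357
→ [7319, 8218, 8455, 23357]
Total after period 3: 7319 + 8218 + 8455 + 23357 = 47349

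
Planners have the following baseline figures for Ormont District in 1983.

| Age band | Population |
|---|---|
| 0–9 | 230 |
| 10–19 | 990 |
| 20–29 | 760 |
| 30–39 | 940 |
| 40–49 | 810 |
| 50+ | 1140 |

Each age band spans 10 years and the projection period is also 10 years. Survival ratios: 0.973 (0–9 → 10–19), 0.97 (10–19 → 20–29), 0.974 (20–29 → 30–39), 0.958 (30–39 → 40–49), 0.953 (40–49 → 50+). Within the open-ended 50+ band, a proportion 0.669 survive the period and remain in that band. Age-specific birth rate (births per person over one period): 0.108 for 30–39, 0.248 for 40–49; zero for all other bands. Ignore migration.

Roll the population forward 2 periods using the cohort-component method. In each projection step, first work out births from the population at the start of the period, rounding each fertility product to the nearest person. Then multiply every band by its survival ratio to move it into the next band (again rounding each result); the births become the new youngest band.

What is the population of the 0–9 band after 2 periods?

303

[period 1]
Births: 940 × 0.108 = 102, 810 × 0.248 = 201 → total 303
10–19: 230 × 0.973 = 224
20–29: 990 × 0.97 = 960
30–39: 760 × 0.974 = 740
40–49: 940 × 0.958 = 901
50+: 810 × 0.953 + 1140 × 0.669 = 772 + 763 = 1535
→ [303, 224, 960, 740, 901, 1535]
[period 2]
Births: 740 × 0.108 = 80, 901 × 0.248 = 223 → total 303
10–19: 303 × 0.973 = 295
20–29: 224 × 0.97 = 217
30–39: 960 × 0.974 = 935
40–49: 740 × 0.958 = 709
50+: 901 × 0.953 + 1535 × 0.669 = 859 + 1027 = 1886
→ [303, 295, 217, 935, 709, 1886]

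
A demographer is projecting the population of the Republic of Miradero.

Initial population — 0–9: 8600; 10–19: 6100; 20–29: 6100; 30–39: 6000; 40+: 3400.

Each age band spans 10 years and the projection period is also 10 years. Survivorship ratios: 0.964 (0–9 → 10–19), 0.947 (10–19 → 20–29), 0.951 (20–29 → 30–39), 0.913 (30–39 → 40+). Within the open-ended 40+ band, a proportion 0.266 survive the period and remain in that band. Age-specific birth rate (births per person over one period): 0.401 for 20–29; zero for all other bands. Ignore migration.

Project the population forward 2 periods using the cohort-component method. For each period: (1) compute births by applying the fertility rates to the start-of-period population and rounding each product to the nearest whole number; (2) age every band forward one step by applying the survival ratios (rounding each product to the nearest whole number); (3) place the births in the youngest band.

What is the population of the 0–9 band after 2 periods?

Call the groups 1 to 5, youngest first.
After projecting period 1:
Births: 6100 × 0.401 = 2446
Group 2: 8600 × 0.964 = 8290
Group 3: 6100 × 0.947 = 5777
Group 4: 6100 × 0.951 = 5801
Group 5: 6000 × 0.913 + 3400 × 0.266 = 5478 + 904 = 6382
Giving 2446 / 8290 / 5777 / 5801 / 6382.
After projecting period 2:
Births: 5777 × 0.401 = 2317
Group 2: 2446 × 0.964 = 2358
Group 3: 8290 × 0.947 = 7851
Group 4: 5777 × 0.951 = 5494
Group 5: 5801 × 0.913 + 6382 × 0.266 = 5296 + 1698 = 6994
Giving 2317 / 2358 / 7851 / 5494 / 6994.

2317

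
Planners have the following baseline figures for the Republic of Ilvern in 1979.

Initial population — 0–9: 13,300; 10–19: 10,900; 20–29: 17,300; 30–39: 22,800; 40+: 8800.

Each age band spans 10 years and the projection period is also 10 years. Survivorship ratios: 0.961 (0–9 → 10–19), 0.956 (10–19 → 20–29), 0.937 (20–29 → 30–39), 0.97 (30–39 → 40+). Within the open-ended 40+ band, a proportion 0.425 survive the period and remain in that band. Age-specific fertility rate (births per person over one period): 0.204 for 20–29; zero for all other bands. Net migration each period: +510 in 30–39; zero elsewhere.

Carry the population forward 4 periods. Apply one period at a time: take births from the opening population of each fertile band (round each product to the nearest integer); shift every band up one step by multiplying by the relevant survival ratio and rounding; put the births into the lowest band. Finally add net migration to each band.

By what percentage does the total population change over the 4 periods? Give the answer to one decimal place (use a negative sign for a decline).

[period 1]
Births: 17300 × 0.204 = 3529
10–19: 13300 × 0.961 = 12781
20–29: 10900 × 0.956 = 10420
30–39: 17300 × 0.937 = 16210
40+: 22800 × 0.97 + 8800 × 0.425 = 22116 + 3740 = 25856
Net migration: 30–39 + 510 → 16720
Population now: 0–9=3529, 10–19=12781, 20–29=10420, 30–39=16720, 40+=25856
[period 2]
Births: 10420 × 0.204 = 2126
10–19: 3529 × 0.961 = 3391
20–29: 12781 × 0.956 = 12219
30–39: 10420 × 0.937 = 9764
40+: 16720 × 0.97 + 25856 × 0.425 = 16218 + 10989 = 27207
Net migration: 30–39 + 510 → 10274
Population now: 0–9=2126, 10–19=3391, 20–29=12219, 30–39=10274, 40+=27207
[period 3]
Births: 12219 × 0.204 = 2493
10–19: 2126 × 0.961 = 2043
20–29: 3391 × 0.956 = 3242
30–39: 12219 × 0.937 = 11449
40+: 10274 × 0.97 + 27207 × 0.425 = 9966 + 11563 = 21529
Net migration: 30–39 + 510 → 11959
Population now: 0–9=2493, 10–19=2043, 20–29=3242, 30–39=11959, 40+=21529
[period 4]
Births: 3242 × 0.204 = 661
10–19: 2493 × 0.961 = 2396
20–29: 2043 × 0.956 = 1953
30–39: 3242 × 0.937 = 3038
40+: 11959 × 0.97 + 21529 × 0.425 = 11600 + 9150 = 20750
Net migration: 30–39 + 510 → 3548
Population now: 0–9=661, 10–19=2396, 20–29=1953, 30–39=3548, 40+=20750
Total: 73100 → 29308; change = -43792; percentage change = -59.9%

-59.9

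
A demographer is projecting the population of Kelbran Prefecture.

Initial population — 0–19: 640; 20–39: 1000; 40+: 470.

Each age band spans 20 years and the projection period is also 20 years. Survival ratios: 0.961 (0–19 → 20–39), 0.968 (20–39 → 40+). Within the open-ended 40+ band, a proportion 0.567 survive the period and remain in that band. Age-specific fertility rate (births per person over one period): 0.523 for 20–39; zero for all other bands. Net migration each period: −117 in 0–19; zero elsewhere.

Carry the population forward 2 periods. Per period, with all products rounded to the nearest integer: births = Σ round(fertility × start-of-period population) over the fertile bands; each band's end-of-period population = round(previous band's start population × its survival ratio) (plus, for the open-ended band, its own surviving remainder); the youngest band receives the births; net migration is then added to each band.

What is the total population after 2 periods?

Call the groups 1 to 3, youngest first.
After projecting period 1:
Births: 1000 × 0.523 = 523
Group 2: 640 × 0.961 = 615
Group 3: 1000 × 0.968 + 470 × 0.567 = 968 + 266 = 1234
Net migration: Group 1 − 117 → 406
→ [406, 615, 1234]
After projecting period 2:
Births: 615 × 0.523 = 322
Group 2: 406 × 0.961 = 390
Group 3: 615 × 0.968 + 1234 × 0.567 = 595 + 700 = 1295
Net migration: Group 1 − 117 → 205
→ [205, 390, 1295]
Total after period 2: 205 + 390 + 1295 = 1890

1890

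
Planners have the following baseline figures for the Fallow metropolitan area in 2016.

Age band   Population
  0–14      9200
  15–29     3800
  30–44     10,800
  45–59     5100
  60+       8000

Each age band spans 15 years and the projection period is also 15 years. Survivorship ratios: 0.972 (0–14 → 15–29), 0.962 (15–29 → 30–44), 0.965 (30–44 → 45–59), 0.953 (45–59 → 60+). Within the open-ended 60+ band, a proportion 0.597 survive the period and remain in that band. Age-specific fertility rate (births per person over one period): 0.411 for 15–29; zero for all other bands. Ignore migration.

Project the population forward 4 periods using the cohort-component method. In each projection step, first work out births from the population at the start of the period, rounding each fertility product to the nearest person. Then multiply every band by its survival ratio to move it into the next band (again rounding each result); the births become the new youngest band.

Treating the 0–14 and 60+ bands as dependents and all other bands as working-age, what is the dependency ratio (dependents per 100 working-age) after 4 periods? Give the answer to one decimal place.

Period 1:
Births: 3800 × 0.411 = 1562
15–29: 9200 × 0.972 = 8942
30–44: 3800 × 0.962 = 3656
45–59: 10800 × 0.965 = 10422
60+: 5100 × 0.953 + 8000 × 0.597 = 4860 + 4776 = 9636
Giving 1562 / 8942 / 3656 / 10422 / 9636.
Period 2:
Births: 8942 × 0.411 = 3675
15–29: 1562 × 0.972 = 1518
30–44: 8942 × 0.962 = 8602
45–59: 3656 × 0.965 = 3528
60+: 10422 × 0.953 + 9636 × 0.597 = 9932 + 5753 = 15685
Giving 3675 / 1518 / 8602 / 3528 / 15685.
Period 3:
Births: 1518 × 0.411 = 624
15–29: 3675 × 0.972 = 3572
30–44: 1518 × 0.962 = 1460
45–59: 8602 × 0.965 = 8301
60+: 3528 × 0.953 + 15685 × 0.597 = 3362 + 9364 = 12726
Giving 624 / 3572 / 1460 / 8301 / 12726.
Period 4:
Births: 3572 × 0.411 = 1468
15–29: 624 × 0.972 = 607
30–44: 3572 × 0.962 = 3436
45–59: 1460 × 0.965 = 1409
60+: 8301 × 0.953 + 12726 × 0.597 = 7911 + 7597 = 15508
Giving 1468 / 607 / 3436 / 1409 / 15508.
Dependents (band 0–14 + band 60+) = 1468 + 15508 = 16976; working-age = 5452; ratio = 16976/5452 × 100 = 311.4

311.4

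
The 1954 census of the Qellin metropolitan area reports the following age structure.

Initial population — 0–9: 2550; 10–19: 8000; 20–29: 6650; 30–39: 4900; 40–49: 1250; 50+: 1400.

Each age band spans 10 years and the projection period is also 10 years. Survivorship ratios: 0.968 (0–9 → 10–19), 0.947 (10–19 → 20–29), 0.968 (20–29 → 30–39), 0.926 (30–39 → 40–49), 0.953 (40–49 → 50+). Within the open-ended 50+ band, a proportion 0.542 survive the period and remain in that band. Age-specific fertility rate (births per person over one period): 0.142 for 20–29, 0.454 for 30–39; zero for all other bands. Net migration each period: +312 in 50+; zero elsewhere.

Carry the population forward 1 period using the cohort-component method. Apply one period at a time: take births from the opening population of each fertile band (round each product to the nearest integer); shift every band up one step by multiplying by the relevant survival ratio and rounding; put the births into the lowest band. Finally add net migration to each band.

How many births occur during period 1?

3169

— Period 1 —
Births: 6650 × 0.142 = 944 ; 4900 × 0.454 = 2225 — total 3169
10–19: 2550 × 0.968 = 2468
20–29: 8000 × 0.947 = 7576
30–39: 6650 × 0.968 = 6437
40–49: 4900 × 0.926 = 4537
50+: 1250 × 0.953 + 1400 × 0.542 = 1191 + 759 = 1950
Net migration: 50+ + 312 → 2262
Giving 3169 / 2468 / 7576 / 6437 / 4537 / 2262.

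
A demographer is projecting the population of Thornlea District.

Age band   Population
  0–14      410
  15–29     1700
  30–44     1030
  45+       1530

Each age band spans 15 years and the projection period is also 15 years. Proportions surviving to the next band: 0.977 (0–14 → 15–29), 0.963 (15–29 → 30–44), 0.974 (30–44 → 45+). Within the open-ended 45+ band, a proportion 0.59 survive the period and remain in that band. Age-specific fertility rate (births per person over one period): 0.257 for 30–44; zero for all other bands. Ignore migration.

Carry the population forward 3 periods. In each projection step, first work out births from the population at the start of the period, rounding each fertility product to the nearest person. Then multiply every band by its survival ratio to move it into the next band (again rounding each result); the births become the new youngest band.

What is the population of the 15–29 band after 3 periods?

Period 1:
Births: 1030 × 0.257 = 265
15–29: 410 × 0.977 = 401
30–44: 1700 × 0.963 = 1637
45+: 1030 × 0.974 + 1530 × 0.59 = 1003 + 903 = 1906
End of period: [265, 401, 1637, 1906]
Period 2:
Births: 1637 × 0.257 = 421
15–29: 265 × 0.977 = 259
30–44: 401 × 0.963 = 386
45+: 1637 × 0.974 + 1906 × 0.59 = 1594 + 1125 = 2719
End of period: [421, 259, 386, 2719]
Period 3:
Births: 386 × 0.257 = 99
15–29: 421 × 0.977 = 411
30–44: 259 × 0.963 = 249
45+: 386 × 0.974 + 2719 × 0.59 = 376 + 1604 = 1980
End of period: [99, 411, 249, 1980]

411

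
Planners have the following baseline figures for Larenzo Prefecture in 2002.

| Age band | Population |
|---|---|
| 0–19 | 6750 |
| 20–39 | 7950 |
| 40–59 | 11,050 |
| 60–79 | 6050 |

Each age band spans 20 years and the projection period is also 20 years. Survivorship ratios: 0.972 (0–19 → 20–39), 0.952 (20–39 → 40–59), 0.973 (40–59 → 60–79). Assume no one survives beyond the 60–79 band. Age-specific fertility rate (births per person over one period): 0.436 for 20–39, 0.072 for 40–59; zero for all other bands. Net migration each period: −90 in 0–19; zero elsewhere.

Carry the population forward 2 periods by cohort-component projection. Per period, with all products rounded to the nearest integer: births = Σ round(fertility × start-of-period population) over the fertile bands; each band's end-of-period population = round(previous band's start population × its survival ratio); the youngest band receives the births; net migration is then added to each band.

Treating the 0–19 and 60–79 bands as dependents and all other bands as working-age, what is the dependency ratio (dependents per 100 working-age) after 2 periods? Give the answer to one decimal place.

103.7

(Groups numbered youngest = 1 to oldest = 4.)
After projecting period 1:
Births: 7950 × 0.436 = 3466  |  11050 × 0.072 = 796 — total 4262
Group 2: 6750 × 0.972 = 6561
Group 3: 7950 × 0.952 = 7568
Group 4: 11050 × 0.973 = 10752
Net migration: Group 1 − 90 → 4172
→ [4172, 6561, 7568, 10752]
After projecting period 2:
Births: 6561 × 0.436 = 2861  |  7568 × 0.072 = 545 — total 3406
Group 2: 4172 × 0.972 = 4055
Group 3: 6561 × 0.952 = 6246
Group 4: 7568 × 0.973 = 7364
Net migration: Group 1 − 90 → 3316
→ [3316, 4055, 6246, 7364]
Dependents (band 0–19 + band 60–79) = 3316 + 7364 = 10680; working-age = 10301; ratio = 10680/10301 × 100 = 103.7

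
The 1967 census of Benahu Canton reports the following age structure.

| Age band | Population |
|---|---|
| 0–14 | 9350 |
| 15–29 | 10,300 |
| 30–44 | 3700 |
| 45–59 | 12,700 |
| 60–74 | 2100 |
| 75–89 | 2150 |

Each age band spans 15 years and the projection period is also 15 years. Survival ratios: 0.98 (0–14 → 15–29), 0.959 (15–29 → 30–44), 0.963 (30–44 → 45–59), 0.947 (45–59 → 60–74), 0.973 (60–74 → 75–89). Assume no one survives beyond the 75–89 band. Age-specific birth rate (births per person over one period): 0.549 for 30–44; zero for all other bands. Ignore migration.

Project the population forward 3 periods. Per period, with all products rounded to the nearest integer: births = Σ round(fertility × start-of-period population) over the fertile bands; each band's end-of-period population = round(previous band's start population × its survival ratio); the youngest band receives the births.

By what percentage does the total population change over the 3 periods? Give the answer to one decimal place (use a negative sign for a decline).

(Groups numbered youngest = 1 to oldest = 6.)
Period 1.
Births: 3700 × 0.549 = 2031
Group 2: 9350 × 0.98 = 9163
Group 3: 10300 × 0.959 = 9878
Group 4: 3700 × 0.963 = 3563
Group 5: 12700 × 0.947 = 12027
Group 6: 2100 × 0.973 = 2043
Giving 2031 / 9163 / 9878 / 3563 / 12027 / 2043.
Period 2.
Births: 9878 × 0.549 = 5423
Group 2: 2031 × 0.98 = 1990
Group 3: 9163 × 0.959 = 8787
Group 4: 9878 × 0.963 = 9513
Group 5: 3563 × 0.947 = 3374
Group 6: 12027 × 0.973 = 11702
Giving 5423 / 1990 / 8787 / 9513 / 3374 / 11702.
Period 3.
Births: 8787 × 0.549 = 4824
Group 2: 5423 × 0.98 = 5315
Group 3: 1990 × 0.959 = 1908
Group 4: 8787 × 0.963 = 8462
Group 5: 9513 × 0.947 = 9009
Group 6: 3374 × 0.973 = 3283
Giving 4824 / 5315 / 1908 / 8462 / 9009 / 3283.
Total: 40300 → 32801; change = -7499; percentage change = -18.6%

-18.6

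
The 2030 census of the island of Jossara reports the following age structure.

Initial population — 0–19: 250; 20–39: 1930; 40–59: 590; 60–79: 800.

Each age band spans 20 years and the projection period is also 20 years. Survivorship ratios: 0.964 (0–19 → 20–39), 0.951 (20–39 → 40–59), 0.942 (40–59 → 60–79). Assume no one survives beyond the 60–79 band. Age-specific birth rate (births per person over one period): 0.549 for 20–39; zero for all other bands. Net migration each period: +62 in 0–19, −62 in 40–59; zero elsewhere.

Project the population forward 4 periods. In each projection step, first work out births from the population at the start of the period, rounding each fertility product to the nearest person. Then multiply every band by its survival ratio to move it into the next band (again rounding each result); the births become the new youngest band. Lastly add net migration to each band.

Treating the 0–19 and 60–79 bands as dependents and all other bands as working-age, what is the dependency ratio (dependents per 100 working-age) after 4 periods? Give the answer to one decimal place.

Numbering the groups 1..4 from youngest to oldest:
After projecting period 1:
Births: 1930 * 0.549 = 1060
Group 2: 250 * 0.964 = 241
Group 3: 1930 * 0.951 = 1835
Group 4: 590 * 0.942 = 556
Net migration: Group 1 + 62 → 1122; Group 3 − 62 → 1773
Population now: 0–19=1122, 20–39=241, 40–59=1773, 60–79=556
After projecting period 2:
Births: 241 * 0.549 = 132
Group 2: 1122 * 0.964 = 1082
Group 3: 241 * 0.951 = 229
Group 4: 1773 * 0.942 = 1670
Net migration: Group 1 + 62 → 194; Group 3 − 62 → 167
Population now: 0–19=194, 20–39=1082, 40–59=167, 60–79=1670
After projecting period 3:
Births: 1082 * 0.549 = 594
Group 2: 194 * 0.964 = 187
Group 3: 1082 * 0.951 = 1029
Group 4: 167 * 0.942 = 157
Net migration: Group 1 + 62 → 656; Group 3 − 62 → 967
Population now: 0–19=656, 20–39=187, 40–59=967, 60–79=157
After projecting period 4:
Births: 187 * 0.549 = 103
Group 2: 656 * 0.964 = 632
Group 3: 187 * 0.951 = 178
Group 4: 967 * 0.942 = 911
Net migration: Group 1 + 62 → 165; Group 3 − 62 → 116
Population now: 0–19=165, 20–39=632, 40–59=116, 60–79=911
Dependents (band 0–19 + band 60–79) = 165 + 911 = 1076; working-age = 748; ratio = 1076/748 × 100 = 143.9

143.9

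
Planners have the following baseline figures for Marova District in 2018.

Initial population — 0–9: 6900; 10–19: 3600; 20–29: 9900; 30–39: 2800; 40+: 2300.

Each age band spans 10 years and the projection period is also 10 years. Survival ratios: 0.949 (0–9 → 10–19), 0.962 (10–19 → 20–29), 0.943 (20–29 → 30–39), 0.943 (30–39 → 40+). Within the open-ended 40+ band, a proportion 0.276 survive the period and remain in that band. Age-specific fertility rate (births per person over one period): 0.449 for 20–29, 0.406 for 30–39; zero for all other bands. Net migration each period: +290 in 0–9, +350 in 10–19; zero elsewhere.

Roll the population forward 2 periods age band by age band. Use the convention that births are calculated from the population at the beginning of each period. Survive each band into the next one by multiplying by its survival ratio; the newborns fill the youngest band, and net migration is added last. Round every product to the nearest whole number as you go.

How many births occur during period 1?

Let group 1 be 0–9 through group 5 = 40+.
— Period 1 —
Births: 9900 × 0.449 = 4445  |  2800 × 0.406 = 1137 — total 5582
Group 2: 6900 × 0.949 = 6548
Group 3: 3600 × 0.962 = 3463
Group 4: 9900 × 0.943 = 9336
Group 5: 2800 × 0.943 + 2300 × 0.276 = 2640 + 635 = 3275
Net migration: Group 1 + 290 → 5872; Group 2 + 350 → 6898
Population now: 0–9=5872, 10–19=6898, 20–29=3463, 30–39=9336, 40+=3275

5582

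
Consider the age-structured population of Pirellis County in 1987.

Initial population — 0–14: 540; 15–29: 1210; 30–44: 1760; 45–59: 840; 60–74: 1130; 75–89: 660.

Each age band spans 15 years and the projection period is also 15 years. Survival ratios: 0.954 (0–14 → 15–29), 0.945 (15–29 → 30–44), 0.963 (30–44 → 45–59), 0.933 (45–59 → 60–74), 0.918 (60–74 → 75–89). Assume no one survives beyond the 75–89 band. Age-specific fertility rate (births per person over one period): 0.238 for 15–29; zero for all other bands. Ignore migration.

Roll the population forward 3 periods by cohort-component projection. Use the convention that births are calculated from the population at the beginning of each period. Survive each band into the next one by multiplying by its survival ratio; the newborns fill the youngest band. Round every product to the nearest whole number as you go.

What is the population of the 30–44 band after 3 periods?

260

Call the bands 1 to 6, youngest first.
Period 1:
Births: 1210 * 0.238 = 288
Band 2: 540 * 0.954 = 515
Band 3: 1210 * 0.945 = 1143
Band 4: 1760 * 0.963 = 1695
Band 5: 840 * 0.933 = 784
Band 6: 1130 * 0.918 = 1037
Population now: 0–14=288, 15–29=515, 30–44=1143, 45–59=1695, 60–74=784, 75–89=1037
Period 2:
Births: 515 * 0.238 = 123
Band 2: 288 * 0.954 = 275
Band 3: 515 * 0.945 = 487
Band 4: 1143 * 0.963 = 1101
Band 5: 1695 * 0.933 = 1581
Band 6: 784 * 0.918 = 720
Population now: 0–14=123, 15–29=275, 30–44=487, 45–59=1101, 60–74=1581, 75–89=720
Period 3:
Births: 275 * 0.238 = 65
Band 2: 123 * 0.954 = 117
Band 3: 275 * 0.945 = 260
Band 4: 487 * 0.963 = 469
Band 5: 1101 * 0.933 = 1027
Band 6: 1581 * 0.918 = 1451
Population now: 0–14=65, 15–29=117, 30–44=260, 45–59=469, 60–74=1027, 75–89=1451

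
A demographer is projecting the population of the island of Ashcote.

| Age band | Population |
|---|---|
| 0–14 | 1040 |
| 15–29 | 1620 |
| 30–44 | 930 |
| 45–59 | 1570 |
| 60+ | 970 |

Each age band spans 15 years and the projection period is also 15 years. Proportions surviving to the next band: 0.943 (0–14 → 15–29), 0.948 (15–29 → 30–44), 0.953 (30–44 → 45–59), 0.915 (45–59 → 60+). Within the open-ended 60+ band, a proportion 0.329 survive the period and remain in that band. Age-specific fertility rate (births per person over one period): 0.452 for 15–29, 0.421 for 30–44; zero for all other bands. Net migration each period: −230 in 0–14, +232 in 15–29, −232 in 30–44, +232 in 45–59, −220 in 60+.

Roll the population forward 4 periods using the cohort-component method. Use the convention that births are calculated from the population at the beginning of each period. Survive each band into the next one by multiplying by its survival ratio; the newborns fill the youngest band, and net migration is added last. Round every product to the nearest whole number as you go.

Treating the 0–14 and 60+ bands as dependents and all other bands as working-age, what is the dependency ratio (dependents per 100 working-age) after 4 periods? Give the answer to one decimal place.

Numbering the groups 1..5 from youngest to oldest:
After projecting period 1:
Births: 1620 × 0.452 = 732  |  930 × 0.421 = 392 ⇒ total 1124
Group 2: 1040 × 0.943 = 981
Group 3: 1620 × 0.948 = 1536
Group 4: 930 × 0.953 = 886
Group 5: 1570 × 0.915 + 970 × 0.329 = 1437 + 319 = 1756
Net migration: Group 1 − 230 → 894; Group 2 + 232 → 1213; Group 3 − 232 → 1304; Group 4 + 232 → 1118; Group 5 − 220 → 1536
Giving 894 / 1213 / 1304 / 1118 / 1536.
After projecting period 2:
Births: 1213 × 0.452 = 548  |  1304 × 0.421 = 549 ⇒ total 1097
Group 2: 894 × 0.943 = 843
Group 3: 1213 × 0.948 = 1150
Group 4: 1304 × 0.953 = 1243
Group 5: 1118 × 0.915 + 1536 × 0.329 = 1023 + 505 = 1528
Net migration: Group 1 − 230 → 867; Group 2 + 232 → 1075; Group 3 − 232 → 918; Group 4 + 232 → 1475; Group 5 − 220 → 1308
Giving 867 / 1075 / 918 / 1475 / 1308.
After projecting period 3:
Births: 1075 × 0.452 = 486  |  918 × 0.421 = 386 ⇒ total 872
Group 2: 867 × 0.943 = 818
Group 3: 1075 × 0.948 = 1019
Group 4: 918 × 0.953 = 875
Group 5: 1475 × 0.915 + 1308 × 0.329 = 1350 + 430 = 1780
Net migration: Group 1 − 230 → 642; Group 2 + 232 → 1050; Group 3 − 232 → 787; Group 4 + 232 → 1107; Group 5 − 220 → 1560
Giving 642 / 1050 / 787 / 1107 / 1560.
After projecting period 4:
Births: 1050 × 0.452 = 475  |  787 × 0.421 = 331 ⇒ total 806
Group 2: 642 × 0.943 = 605
Group 3: 1050 × 0.948 = 995
Group 4: 787 × 0.953 = 750
Group 5: 1107 × 0.915 + 1560 × 0.329 = 1013 + 513 = 1526
Net migration: Group 1 − 230 → 576; Group 2 + 232 → 837; Group 3 − 232 → 763; Group 4 + 232 → 982; Group 5 − 220 → 1306
Giving 576 / 837 / 763 / 982 / 1306.
Dependents (band 0–14 + band 60+) = 576 + 1306 = 1882; working-age = 2582; ratio = 1882/2582 × 100 = 72.9

72.9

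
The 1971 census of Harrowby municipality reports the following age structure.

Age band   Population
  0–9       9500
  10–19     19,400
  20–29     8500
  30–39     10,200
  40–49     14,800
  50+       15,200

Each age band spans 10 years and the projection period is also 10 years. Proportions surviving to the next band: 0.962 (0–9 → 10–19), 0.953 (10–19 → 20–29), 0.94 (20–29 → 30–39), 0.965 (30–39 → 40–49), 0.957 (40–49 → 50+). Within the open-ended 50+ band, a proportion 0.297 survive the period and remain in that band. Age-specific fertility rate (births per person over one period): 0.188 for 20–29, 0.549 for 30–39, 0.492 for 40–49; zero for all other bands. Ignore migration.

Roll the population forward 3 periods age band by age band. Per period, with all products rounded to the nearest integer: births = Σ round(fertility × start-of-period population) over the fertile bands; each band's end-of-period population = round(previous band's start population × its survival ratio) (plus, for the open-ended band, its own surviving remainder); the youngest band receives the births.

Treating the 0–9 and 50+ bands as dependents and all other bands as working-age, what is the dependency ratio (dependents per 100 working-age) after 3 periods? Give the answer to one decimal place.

53.1

(Groups numbered youngest = 1 to oldest = 6.)
[period 1]
Births: 8500 × 0.188 = 1598, 10200 × 0.549 = 5600, 14800 × 0.492 = 7282 — total 14480
Group 2: 9500 × 0.962 = 9139
Group 3: 19400 × 0.953 = 18488
Group 4: 8500 × 0.94 = 7990
Group 5: 10200 × 0.965 = 9843
Group 6: 14800 × 0.957 + 15200 × 0.297 = 14164 + 4514 = 18678
→ [14480, 9139, 18488, 7990, 9843, 18678]
[period 2]
Births: 18488 × 0.188 = 3476, 7990 × 0.549 = 4387, 9843 × 0.492 = 4843 — total 12706
Group 2: 14480 × 0.962 = 13930
Group 3: 9139 × 0.953 = 8709
Group 4: 18488 × 0.94 = 17379
Group 5: 7990 × 0.965 = 7710
Group 6: 9843 × 0.957 + 18678 × 0.297 = 9420 + 5547 = 14967
→ [12706, 13930, 8709, 17379, 7710, 14967]
[period 3]
Births: 8709 × 0.188 = 1637, 17379 × 0.549 = 9541, 7710 × 0.492 = 3793 — total 14971
Group 2: 12706 × 0.962 = 12223
Group 3: 13930 × 0.953 = 13275
Group 4: 8709 × 0.94 = 8186
Group 5: 17379 × 0.965 = 16771
Group 6: 7710 × 0.957 + 14967 × 0.297 = 7378 + 4445 = 11823
→ [14971, 12223, 13275, 8186, 16771, 11823]
Dependents (band 0–9 + band 50+) = 14971 + 11823 = 26794; working-age = 50455; ratio = 26794/50455 × 100 = 53.1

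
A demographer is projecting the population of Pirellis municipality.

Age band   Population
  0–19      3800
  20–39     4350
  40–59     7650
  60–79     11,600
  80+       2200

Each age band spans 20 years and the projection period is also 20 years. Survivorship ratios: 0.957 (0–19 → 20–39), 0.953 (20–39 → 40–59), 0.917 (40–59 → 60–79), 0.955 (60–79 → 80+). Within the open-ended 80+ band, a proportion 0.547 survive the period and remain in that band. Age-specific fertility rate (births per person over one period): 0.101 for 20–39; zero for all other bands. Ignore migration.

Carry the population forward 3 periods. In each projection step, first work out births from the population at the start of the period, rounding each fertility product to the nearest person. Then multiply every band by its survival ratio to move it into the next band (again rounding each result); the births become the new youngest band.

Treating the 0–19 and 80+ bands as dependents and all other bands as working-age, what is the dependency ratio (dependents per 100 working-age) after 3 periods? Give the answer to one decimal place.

Numbering the bands 1..5 from youngest to oldest:
[period 1]
Births: 4350 × 0.101 = 439
Band 2: 3800 × 0.957 = 3637
Band 3: 4350 × 0.953 = 4146
Band 4: 7650 × 0.917 = 7015
Band 5: 11600 × 0.955 + 2200 × 0.547 = 11078 + 1203 = 12281
→ [439, 3637, 4146, 7015, 12281]
[period 2]
Births: 3637 × 0.101 = 367
Band 2: 439 × 0.957 = 420
Band 3: 3637 × 0.953 = 3466
Band 4: 4146 × 0.917 = 3802
Band 5: 7015 × 0.955 + 12281 × 0.547 = 6699 + 6718 = 13417
→ [367, 420, 3466, 3802, 13417]
[period 3]
Births: 420 × 0.101 = 42
Band 2: 367 × 0.957 = 351
Band 3: 420 × 0.953 = 400
Band 4: 3466 × 0.917 = 3178
Band 5: 3802 × 0.955 + 13417 × 0.547 = 3631 + 7339 = 10970
→ [42, 351, 400, 3178, 10970]
Dependents (band 0–19 + band 80+) = 42 + 10970 = 11012; working-age = 3929; ratio = 11012/3929 × 100 = 280.3

280.3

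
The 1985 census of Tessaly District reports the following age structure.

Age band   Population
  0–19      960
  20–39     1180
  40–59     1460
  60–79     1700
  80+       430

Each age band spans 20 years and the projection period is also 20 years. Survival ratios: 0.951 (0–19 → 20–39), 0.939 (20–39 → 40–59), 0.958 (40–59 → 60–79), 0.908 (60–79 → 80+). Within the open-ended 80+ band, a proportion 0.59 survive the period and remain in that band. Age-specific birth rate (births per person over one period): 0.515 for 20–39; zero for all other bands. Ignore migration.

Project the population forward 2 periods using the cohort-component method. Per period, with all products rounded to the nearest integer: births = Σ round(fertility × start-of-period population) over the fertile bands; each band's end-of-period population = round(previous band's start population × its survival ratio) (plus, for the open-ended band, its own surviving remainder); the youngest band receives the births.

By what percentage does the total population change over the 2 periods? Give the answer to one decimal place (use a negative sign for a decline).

-7.6

(Bands numbered youngest = 1 to oldest = 5.)
Period 1:
Births: 1180 * 0.515 = 608
Band 2: 960 * 0.951 = 913
Band 3: 1180 * 0.939 = 1108
Band 4: 1460 * 0.958 = 1399
Band 5: 1700 * 0.908 + 430 * 0.59 = 1544 + 254 = 1798
End of period: [608, 913, 1108, 1399, 1798]
Period 2:
Births: 913 * 0.515 = 470
Band 2: 608 * 0.951 = 578
Band 3: 913 * 0.939 = 857
Band 4: 1108 * 0.958 = 1061
Band 5: 1399 * 0.908 + 1798 * 0.59 = 1270 + 1061 = 2331
End of period: [470, 578, 857, 1061, 2331]
Total: 5730 → 5297; change = -433; percentage change = -7.6%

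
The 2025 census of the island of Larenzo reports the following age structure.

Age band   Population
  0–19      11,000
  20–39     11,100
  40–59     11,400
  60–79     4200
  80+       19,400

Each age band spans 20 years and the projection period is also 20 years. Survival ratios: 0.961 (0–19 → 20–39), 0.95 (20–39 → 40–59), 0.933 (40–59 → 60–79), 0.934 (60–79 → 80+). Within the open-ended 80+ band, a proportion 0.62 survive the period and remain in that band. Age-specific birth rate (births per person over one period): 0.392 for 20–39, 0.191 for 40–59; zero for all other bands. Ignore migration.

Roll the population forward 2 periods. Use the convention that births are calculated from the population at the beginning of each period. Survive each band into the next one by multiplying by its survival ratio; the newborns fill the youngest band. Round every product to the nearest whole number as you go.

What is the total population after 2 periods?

Let band 1 be 0–19 through band 5 = 80+.
Period 1:
Births: 11100 × 0.392 = 4351 ; 11400 × 0.191 = 2177 ⇒ total 6528
Band 2: 11000 × 0.961 = 10571
Band 3: 11100 × 0.95 = 10545
Band 4: 11400 × 0.933 = 10636
Band 5: 4200 × 0.934 + 19400 × 0.62 = 3923 + 12028 = 15951
Giving 6528 / 10571 / 10545 / 10636 / 15951.
Period 2:
Births: 10571 × 0.392 = 4144 ; 10545 × 0.191 = 2014 ⇒ total 6158
Band 2: 6528 × 0.961 = 6273
Band 3: 10571 × 0.95 = 10042
Band 4: 10545 × 0.933 = 9838
Band 5: 10636 × 0.934 + 15951 × 0.62 = 9934 + 9890 = 19824
Giving 6158 / 6273 / 10042 / 9838 / 19824.
Total after period 2: 6158 + 6273 + 10042 + 9838 + 19824 = 52135

52135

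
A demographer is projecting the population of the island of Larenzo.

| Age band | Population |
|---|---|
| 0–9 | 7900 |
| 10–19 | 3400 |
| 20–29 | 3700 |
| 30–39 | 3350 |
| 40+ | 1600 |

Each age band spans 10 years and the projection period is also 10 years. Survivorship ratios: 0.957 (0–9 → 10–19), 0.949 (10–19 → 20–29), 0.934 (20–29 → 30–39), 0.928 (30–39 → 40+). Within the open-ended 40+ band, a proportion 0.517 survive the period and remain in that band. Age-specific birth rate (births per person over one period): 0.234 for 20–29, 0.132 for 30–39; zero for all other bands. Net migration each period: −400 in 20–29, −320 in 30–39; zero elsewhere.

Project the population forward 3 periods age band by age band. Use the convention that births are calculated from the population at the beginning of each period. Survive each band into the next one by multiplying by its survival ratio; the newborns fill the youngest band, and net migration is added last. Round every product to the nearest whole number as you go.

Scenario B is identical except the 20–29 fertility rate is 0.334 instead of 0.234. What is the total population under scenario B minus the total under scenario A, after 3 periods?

1284

(Groups numbered youngest = 1 to oldest = 5.)
[period 1]
Births: 3700 × 0.234 = 866  |  3350 × 0.132 = 442 — total 1308
Group 2: 7900 × 0.957 = 7560
Group 3: 3400 × 0.949 = 3227
Group 4: 3700 × 0.934 = 3456
Group 5: 3350 × 0.928 + 1600 × 0.517 = 3109 + 827 = 3936
Net migration: Group 3 − 400 → 2827; Group 4 − 320 → 3136
Giving 1308 / 7560 / 2827 / 3136 / 3936.
[period 2]
Births: 2827 × 0.234 = 662  |  3136 × 0.132 = 414 — total 1076
Group 2: 1308 × 0.957 = 1252
Group 3: 7560 × 0.949 = 7174
Group 4: 2827 × 0.934 = 2640
Group 5: 3136 × 0.928 + 3936 × 0.517 = 2910 + 2035 = 4945
Net migration: Group 3 − 400 → 6774; Group 4 − 320 → 2320
Giving 1076 / 1252 / 6774 / 2320 / 4945.
[period 3]
Births: 6774 × 0.234 = 1585  |  2320 × 0.132 = 306 — total 1891
Group 2: 1076 × 0.957 = 1030
Group 3: 1252 × 0.949 = 1188
Group 4: 6774 × 0.934 = 6327
Group 5: 2320 × 0.928 + 4945 × 0.517 = 2153 + 2557 = 4710
Net migration: Group 3 − 400 → 788; Group 4 − 320 → 6007
Giving 1891 / 1030 / 788 / 6007 / 4710.
Scenario A total after 3 periods: 14426
Scenario B projection —
[period 1]
Births: 3700 × 0.334 = 1236  |  3350 × 0.132 = 442 — total 1678
Group 2: 7900 × 0.957 = 7560
Group 3: 3400 × 0.949 = 3227
Group 4: 3700 × 0.934 = 3456
Group 5: 3350 × 0.928 + 1600 × 0.517 = 3109 + 827 = 3936
Net migration: Group 3 − 400 → 2827; Group 4 − 320 → 3136
Giving 1678 / 7560 / 2827 / 3136 / 3936.
[period 2]
Births: 2827 × 0.334 = 944  |  3136 × 0.132 = 414 — total 1358
Group 2: 1678 × 0.957 = 1606
Group 3: 7560 × 0.949 = 7174
Group 4: 2827 × 0.934 = 2640
Group 5: 3136 × 0.928 + 3936 × 0.517 = 2910 + 2035 = 4945
Net migration: Group 3 − 400 → 6774; Group 4 − 320 → 2320
Giving 1358 / 1606 / 6774 / 2320 / 4945.
[period 3]
Births: 6774 × 0.334 = 2263  |  2320 × 0.132 = 306 — total 2569
Group 2: 1358 × 0.957 = 1300
Group 3: 1606 × 0.949 = 1524
Group 4: 6774 × 0.934 = 6327
Group 5: 2320 × 0.928 + 4945 × 0.517 = 2153 + 2557 = 4710
Net migration: Group 3 − 400 → 1124; Group 4 − 320 → 6007
Giving 2569 / 1300 / 1124 / 6007 / 4710.
Scenario B total after 3 periods: 15710
Difference B − A = 15710 − 14426 = 1284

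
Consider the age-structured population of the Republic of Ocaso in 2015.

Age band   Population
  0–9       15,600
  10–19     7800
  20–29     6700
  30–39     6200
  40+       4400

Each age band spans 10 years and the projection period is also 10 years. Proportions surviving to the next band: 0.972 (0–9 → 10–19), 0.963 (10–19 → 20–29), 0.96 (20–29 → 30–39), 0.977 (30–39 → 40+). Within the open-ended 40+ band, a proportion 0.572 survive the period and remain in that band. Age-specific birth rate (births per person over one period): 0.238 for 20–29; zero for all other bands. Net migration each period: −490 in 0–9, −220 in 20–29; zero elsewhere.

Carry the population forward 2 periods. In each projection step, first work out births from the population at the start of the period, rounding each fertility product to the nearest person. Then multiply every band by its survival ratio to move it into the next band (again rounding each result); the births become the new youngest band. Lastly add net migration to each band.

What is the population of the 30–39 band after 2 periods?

6999

Call the groups 1 to 5, youngest first.
After projecting period 1:
Births: 6700 × 0.238 = 1595
Group 2: 15600 × 0.972 = 15163
Group 3: 7800 × 0.963 = 7511
Group 4: 6700 × 0.96 = 6432
Group 5: 6200 × 0.977 + 4400 × 0.572 = 6057 + 2517 = 8574
Net migration: Group 1 − 490 → 1105; Group 3 − 220 → 7291
→ [1105, 15163, 7291, 6432, 8574]
After projecting period 2:
Births: 7291 × 0.238 = 1735
Group 2: 1105 × 0.972 = 1074
Group 3: 15163 × 0.963 = 14602
Group 4: 7291 × 0.96 = 6999
Group 5: 6432 × 0.977 + 8574 × 0.572 = 6284 + 4904 = 11188
Net migration: Group 1 − 490 → 1245; Group 3 − 220 → 14382
→ [1245, 1074, 14382, 6999, 11188]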